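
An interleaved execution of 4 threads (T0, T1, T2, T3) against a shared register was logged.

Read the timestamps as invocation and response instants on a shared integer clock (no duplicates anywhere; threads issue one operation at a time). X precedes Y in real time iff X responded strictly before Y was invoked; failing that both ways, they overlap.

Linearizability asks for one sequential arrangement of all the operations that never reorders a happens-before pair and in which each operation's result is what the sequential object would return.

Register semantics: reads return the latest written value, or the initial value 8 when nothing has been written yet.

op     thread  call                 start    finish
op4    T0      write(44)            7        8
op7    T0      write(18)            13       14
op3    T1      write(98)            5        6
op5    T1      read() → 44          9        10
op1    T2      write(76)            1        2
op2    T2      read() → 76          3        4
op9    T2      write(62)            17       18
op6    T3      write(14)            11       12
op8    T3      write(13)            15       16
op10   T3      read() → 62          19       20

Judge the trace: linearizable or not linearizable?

linearizable

a witness: op1, op2, op3, op4, op5, op6, op7, op8, op9, op10
1. op1 write(76), leaving value 76
2. op2 read() → 76, leaving value 76
3. op3 write(98), leaving value 98
4. op4 write(44), leaving value 44
5. op5 read() → 44, leaving value 44
6. op6 write(14), leaving value 14
7. op7 write(18), leaving value 18
8. op8 write(13), leaving value 13
9. op9 write(62), leaving value 62
10. op10 read() → 62, leaving value 62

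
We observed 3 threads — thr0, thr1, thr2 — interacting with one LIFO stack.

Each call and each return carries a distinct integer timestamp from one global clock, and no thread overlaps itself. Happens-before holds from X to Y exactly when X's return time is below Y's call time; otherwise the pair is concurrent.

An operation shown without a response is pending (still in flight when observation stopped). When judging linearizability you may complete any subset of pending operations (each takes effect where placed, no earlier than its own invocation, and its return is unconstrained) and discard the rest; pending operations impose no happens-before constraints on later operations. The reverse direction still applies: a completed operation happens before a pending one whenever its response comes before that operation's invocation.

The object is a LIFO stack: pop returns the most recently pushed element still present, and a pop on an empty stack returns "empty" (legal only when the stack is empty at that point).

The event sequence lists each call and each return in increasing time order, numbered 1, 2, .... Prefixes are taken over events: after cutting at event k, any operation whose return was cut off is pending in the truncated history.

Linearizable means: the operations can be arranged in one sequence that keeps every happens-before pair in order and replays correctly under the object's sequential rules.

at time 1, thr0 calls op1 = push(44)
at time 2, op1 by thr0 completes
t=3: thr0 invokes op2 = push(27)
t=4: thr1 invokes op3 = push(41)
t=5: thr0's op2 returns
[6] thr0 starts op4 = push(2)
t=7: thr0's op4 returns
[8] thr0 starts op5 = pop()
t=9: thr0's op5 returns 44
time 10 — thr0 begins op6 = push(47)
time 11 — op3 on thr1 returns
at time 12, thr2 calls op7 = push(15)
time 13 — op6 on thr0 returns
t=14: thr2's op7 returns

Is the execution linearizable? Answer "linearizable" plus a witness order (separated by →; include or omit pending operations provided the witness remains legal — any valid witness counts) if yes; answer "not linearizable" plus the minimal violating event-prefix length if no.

already the first 9 events (up to op5's response at time 9) admit no linearization; the first 8 still do
exhaustive check: the 4 completed LIFO stack ops admit one real-time order; illegal
completion choices over the 1 pending operation (op3) were checked; none helps
sample order op1, op2, op4, op5 (pending dropped) stalls at step 4 — op5 pop() → 44 has no legal effect

not linearizable — minimal violating prefix: 9 events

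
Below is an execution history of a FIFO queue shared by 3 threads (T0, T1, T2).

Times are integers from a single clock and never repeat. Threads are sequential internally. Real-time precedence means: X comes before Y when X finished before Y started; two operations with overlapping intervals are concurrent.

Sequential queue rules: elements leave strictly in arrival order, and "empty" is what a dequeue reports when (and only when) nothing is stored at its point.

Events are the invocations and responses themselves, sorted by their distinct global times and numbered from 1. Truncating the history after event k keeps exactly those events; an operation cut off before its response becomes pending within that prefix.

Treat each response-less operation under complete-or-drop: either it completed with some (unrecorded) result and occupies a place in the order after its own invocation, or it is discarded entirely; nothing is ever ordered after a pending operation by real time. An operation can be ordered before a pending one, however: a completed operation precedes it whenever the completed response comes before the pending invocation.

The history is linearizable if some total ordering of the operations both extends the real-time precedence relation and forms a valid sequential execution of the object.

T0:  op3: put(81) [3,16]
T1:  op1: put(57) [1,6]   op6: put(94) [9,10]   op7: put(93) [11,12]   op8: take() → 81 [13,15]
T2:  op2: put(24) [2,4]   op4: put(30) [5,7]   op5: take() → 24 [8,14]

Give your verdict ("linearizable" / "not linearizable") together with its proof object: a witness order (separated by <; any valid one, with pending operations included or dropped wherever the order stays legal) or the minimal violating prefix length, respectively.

linearizable — witness: op2 < op3 < op1 < op4 < op5 < op6 < op7 < op8

after step 1 (op2 put(24)): queue <24>
after step 2 (op3 put(81)): queue <24,81>
after step 3 (op1 put(57)): queue <24,81,57>
after step 4 (op4 put(30)): queue <24,81,57,30>
after step 5 (op5 take() → 24): queue <81,57,30>
after step 6 (op6 put(94)): queue <81,57,30,94>
after step 7 (op7 put(93)): queue <81,57,30,94,93>
after step 8 (op8 take() → 81): queue <57,30,94,93>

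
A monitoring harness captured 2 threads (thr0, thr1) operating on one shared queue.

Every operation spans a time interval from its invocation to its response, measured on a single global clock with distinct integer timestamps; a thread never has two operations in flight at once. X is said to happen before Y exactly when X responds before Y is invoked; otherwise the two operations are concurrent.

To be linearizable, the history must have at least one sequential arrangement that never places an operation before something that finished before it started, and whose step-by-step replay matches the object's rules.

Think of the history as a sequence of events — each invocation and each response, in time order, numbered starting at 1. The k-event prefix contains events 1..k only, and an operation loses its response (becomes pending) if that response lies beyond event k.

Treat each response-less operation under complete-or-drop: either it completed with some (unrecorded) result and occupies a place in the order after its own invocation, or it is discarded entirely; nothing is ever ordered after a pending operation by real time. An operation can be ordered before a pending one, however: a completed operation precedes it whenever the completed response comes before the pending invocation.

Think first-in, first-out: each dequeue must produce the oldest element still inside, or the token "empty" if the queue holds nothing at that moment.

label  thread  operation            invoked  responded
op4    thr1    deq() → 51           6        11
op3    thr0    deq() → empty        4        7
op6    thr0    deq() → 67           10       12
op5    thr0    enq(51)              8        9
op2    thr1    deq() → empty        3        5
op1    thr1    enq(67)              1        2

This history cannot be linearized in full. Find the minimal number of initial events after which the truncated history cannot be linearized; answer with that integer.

a valid linearization of events 1..6 exists, for instance op1, op3, op2:
1. op1 enq(67), leaving queue <67>
2. op3 deq() (pending, included), leaving queue <>
3. op2 deq() → empty, leaving queue <>
adding event 7 (op3 responds at 7) leaves no legal real-time order
including or dropping the 1 pending operation (op4) in any combination fails
one such order, op1, op2, op3 (pending dropped), breaks at step 2 where op2 deq() → empty is illegal
one such order, op1, op3, op2 (pending dropped), breaks at step 2 where op3 deq() → empty is illegal

7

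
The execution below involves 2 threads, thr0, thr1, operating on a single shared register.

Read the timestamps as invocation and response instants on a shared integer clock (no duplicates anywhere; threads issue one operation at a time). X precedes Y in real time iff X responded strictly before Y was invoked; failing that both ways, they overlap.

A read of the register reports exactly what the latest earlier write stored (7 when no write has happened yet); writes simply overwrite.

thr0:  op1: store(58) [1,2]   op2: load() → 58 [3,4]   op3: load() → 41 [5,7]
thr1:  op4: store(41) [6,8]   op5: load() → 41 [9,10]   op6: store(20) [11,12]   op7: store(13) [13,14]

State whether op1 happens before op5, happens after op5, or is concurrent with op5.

before

op1 spans [1,2], op5 spans [9,10]
resp(op1)=2 < inv(op5)=9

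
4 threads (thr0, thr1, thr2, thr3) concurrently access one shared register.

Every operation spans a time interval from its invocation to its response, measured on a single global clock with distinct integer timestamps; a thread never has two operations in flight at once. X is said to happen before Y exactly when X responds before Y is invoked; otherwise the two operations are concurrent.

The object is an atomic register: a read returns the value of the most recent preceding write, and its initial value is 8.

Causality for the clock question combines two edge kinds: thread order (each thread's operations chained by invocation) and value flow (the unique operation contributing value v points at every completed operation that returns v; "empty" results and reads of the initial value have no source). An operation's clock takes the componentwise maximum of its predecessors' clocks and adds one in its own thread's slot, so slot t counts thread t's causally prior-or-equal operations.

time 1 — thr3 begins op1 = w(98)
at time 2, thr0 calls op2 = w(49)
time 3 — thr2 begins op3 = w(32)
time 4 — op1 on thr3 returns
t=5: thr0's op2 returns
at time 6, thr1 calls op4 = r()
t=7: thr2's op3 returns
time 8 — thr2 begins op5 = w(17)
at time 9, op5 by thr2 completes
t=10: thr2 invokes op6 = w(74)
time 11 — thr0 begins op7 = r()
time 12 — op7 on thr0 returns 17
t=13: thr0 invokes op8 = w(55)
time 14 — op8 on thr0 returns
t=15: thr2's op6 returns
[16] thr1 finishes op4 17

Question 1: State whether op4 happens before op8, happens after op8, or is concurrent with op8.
concurrent

op4 spans [6,16], op8 spans [13,14]
the intervals overlap in both directions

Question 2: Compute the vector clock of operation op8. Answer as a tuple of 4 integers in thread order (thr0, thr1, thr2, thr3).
(3, 0, 2, 0)

root op op1, invoked 1: fresh clock plus thr3's own tick → (0, 0, 0, 1)
root op op3, invoked 3: fresh clock plus thr2's own tick → (0, 0, 1, 0)
root op op2, invoked 2: fresh clock plus thr0's own tick → (1, 0, 0, 0)
op5 (invocation 8): componentwise max over VC(op3)=(0, 0, 1, 0), +1 at thr2, giving (0, 0, 2, 0)
op6 (invocation 10): componentwise max over VC(op5)=(0, 0, 2, 0), +1 at thr2, giving (0, 0, 3, 0)
op4 (invocation 6): componentwise max over VC(op5)=(0, 0, 2, 0), +1 at thr1, giving (0, 1, 2, 0)
op7 (invocation 11): componentwise max over VC(op2)=(1, 0, 0, 0), VC(op5)=(0, 0, 2, 0), +1 at thr0, giving (2, 0, 2, 0)
op8 (invocation 13): componentwise max over VC(op7)=(2, 0, 2, 0), +1 at thr0, giving (3, 0, 2, 0)
target: VC(op8) = (3, 0, 2, 0)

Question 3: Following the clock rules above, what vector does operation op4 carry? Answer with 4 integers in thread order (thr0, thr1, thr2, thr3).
(0, 1, 2, 0)

op1 (invocation 1): nothing precedes it; thr3's component alone gives (0, 0, 0, 1)
op3 (invocation 3): nothing precedes it; thr2's component alone gives (0, 0, 1, 0)
op2 (invocation 2): nothing precedes it; thr0's component alone gives (1, 0, 0, 0)
op5, invoked 8, takes VC(op3)=(0, 0, 1, 0) under max, adds 1 for thr2 → (0, 0, 2, 0)
op6, invoked 10, takes VC(op5)=(0, 0, 2, 0) under max, adds 1 for thr2 → (0, 0, 3, 0)
op4, invoked 6, takes VC(op5)=(0, 0, 2, 0) under max, adds 1 for thr1 → (0, 1, 2, 0)
op7, invoked 11, takes VC(op2)=(1, 0, 0, 0), VC(op5)=(0, 0, 2, 0) under max, adds 1 for thr0 → (2, 0, 2, 0)
op8, invoked 13, takes VC(op7)=(2, 0, 2, 0) under max, adds 1 for thr0 → (3, 0, 2, 0)
target: VC(op4) = (0, 1, 2, 0)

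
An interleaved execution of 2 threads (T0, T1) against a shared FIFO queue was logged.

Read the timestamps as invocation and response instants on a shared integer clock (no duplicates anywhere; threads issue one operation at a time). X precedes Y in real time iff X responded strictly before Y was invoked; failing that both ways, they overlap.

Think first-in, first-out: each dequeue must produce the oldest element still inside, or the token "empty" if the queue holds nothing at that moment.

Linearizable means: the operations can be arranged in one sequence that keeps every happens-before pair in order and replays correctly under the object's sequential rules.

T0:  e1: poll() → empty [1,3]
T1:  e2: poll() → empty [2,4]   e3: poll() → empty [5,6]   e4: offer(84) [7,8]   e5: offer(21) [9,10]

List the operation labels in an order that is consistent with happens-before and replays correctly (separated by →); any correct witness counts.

e1 → e2 → e3 → e4 → e5

step 1: e1 poll() → empty — queue <>
step 2: e2 poll() → empty — queue <>
step 3: e3 poll() → empty — queue <>
step 4: e4 offer(84) — queue <84>
step 5: e5 offer(21) — queue <84,21>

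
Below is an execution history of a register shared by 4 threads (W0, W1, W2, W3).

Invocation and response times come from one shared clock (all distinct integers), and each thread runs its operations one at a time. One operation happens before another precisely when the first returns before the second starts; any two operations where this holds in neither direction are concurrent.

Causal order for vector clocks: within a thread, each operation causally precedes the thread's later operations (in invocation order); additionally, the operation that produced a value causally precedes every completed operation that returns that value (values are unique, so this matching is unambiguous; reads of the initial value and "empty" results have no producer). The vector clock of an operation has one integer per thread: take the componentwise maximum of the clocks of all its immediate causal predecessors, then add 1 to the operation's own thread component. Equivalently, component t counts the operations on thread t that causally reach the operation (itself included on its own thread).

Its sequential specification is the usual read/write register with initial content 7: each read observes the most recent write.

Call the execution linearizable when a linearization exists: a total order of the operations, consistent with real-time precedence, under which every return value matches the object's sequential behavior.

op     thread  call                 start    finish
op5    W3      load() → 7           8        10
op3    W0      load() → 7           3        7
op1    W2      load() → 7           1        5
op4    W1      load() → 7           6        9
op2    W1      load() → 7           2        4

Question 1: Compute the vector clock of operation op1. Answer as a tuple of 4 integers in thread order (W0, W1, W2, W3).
(0, 0, 1, 0)

op5, invoked 8, has no incoming edges; only W3's bump applies → (0, 0, 0, 1)
op1, invoked 1, has no incoming edges; only W2's bump applies → (0, 0, 1, 0)
op2, invoked 2, has no incoming edges; only W1's bump applies → (0, 1, 0, 0)
op3, invoked 3, has no incoming edges; only W0's bump applies → (1, 0, 0, 0)
op4 (invocation 6): componentwise max over VC(op2)=(0, 1, 0, 0), +1 at W1, giving (0, 2, 0, 0)
target: VC(op1) = (0, 0, 1, 0)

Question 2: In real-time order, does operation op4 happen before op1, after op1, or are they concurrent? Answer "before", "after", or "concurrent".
after

op4 spans [6,9], op1 spans [1,5]
resp(op1)=5 < inv(op4)=6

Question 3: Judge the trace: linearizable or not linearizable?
linearizable

one valid linearization: op1, op2, op3, op4, op5
1. op1 load() → 7, leaving value 7
2. op2 load() → 7, leaving value 7
3. op3 load() → 7, leaving value 7
4. op4 load() → 7, leaving value 7
5. op5 load() → 7, leaving value 7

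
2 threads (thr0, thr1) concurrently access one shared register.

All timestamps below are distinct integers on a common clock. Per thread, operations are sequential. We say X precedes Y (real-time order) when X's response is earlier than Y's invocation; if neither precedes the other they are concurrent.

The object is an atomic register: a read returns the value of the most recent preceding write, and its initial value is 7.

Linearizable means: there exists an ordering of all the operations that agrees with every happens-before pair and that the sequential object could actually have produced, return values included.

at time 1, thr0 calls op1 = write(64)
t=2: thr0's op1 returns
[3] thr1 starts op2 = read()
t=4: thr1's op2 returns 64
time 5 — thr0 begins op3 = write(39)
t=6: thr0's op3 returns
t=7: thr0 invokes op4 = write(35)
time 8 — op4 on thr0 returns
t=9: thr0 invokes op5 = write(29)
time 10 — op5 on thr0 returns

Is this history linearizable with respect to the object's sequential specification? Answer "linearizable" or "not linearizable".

one valid linearization: op1, op2, op3, op4, op5
after step 1 (op1 write(64)): value 64
after step 2 (op2 read() → 64): value 64
after step 3 (op3 write(39)): value 39
after step 4 (op4 write(35)): value 35
after step 5 (op5 write(29)): value 29

linearizable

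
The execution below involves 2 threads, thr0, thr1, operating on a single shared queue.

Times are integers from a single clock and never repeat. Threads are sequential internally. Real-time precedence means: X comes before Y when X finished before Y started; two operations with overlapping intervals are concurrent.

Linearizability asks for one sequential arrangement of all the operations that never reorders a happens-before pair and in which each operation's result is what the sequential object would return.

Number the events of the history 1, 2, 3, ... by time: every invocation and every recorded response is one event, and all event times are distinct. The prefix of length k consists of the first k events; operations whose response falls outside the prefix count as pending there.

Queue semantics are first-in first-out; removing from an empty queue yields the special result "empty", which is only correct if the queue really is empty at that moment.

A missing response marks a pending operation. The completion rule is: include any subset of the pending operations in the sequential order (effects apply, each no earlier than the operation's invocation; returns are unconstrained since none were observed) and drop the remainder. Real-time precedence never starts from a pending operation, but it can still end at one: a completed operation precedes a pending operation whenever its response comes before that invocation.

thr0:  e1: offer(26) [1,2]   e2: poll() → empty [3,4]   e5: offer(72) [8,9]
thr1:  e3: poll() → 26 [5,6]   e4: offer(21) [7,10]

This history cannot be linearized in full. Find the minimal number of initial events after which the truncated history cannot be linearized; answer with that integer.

a valid linearization of events 1..3 exists, for instance e1:
1. e1 offer(26), leaving queue <26>
at event 4 (e2's time-4 response) nothing linearizes any more
e.g. e1, e2: illegal at step 2, since e2 poll() → empty cannot apply there

4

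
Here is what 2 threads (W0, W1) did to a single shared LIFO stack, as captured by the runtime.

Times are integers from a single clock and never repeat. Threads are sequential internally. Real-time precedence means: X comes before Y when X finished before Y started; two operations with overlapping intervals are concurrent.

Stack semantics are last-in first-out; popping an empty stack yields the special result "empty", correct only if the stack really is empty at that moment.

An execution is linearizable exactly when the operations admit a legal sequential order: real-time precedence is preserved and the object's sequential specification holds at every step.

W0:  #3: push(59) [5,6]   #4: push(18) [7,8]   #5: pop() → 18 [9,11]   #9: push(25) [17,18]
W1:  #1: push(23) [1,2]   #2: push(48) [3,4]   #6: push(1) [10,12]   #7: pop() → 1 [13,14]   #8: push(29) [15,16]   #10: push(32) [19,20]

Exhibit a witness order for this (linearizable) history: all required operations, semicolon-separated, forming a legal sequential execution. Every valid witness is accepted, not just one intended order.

#1; #2; #3; #4; #5; #6; #7; #8; #9; #10

after step 1 (#1 push(23)): stack <23>
after step 2 (#2 push(48)): stack <23,48>
after step 3 (#3 push(59)): stack <23,48,59>
after step 4 (#4 push(18)): stack <23,48,59,18>
after step 5 (#5 pop() → 18): stack <23,48,59>
after step 6 (#6 push(1)): stack <23,48,59,1>
after step 7 (#7 pop() → 1): stack <23,48,59>
after step 8 (#8 push(29)): stack <23,48,59,29>
after step 9 (#9 push(25)): stack <23,48,59,29,25>
after step 10 (#10 push(32)): stack <23,48,59,29,25,32>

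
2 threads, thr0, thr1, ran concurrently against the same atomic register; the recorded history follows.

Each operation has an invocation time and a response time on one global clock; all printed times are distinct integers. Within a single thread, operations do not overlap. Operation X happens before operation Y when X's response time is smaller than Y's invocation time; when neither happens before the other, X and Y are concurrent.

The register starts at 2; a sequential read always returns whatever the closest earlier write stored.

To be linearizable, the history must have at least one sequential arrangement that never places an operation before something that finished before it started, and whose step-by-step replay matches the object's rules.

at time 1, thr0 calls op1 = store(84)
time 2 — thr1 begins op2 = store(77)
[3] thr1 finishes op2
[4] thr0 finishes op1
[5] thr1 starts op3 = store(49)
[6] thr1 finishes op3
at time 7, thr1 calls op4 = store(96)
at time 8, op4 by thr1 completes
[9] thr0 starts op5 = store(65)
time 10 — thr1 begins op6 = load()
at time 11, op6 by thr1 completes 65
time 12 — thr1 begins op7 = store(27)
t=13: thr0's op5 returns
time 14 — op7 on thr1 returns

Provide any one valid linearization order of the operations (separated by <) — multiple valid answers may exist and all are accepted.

step 1: op1 store(84) — value 84
step 2: op2 store(77) — value 77
step 3: op3 store(49) — value 49
step 4: op4 store(96) — value 96
step 5: op5 store(65) — value 65
step 6: op6 load() → 65 — value 65
step 7: op7 store(27) — value 27

op1 < op2 < op3 < op4 < op5 < op6 < op7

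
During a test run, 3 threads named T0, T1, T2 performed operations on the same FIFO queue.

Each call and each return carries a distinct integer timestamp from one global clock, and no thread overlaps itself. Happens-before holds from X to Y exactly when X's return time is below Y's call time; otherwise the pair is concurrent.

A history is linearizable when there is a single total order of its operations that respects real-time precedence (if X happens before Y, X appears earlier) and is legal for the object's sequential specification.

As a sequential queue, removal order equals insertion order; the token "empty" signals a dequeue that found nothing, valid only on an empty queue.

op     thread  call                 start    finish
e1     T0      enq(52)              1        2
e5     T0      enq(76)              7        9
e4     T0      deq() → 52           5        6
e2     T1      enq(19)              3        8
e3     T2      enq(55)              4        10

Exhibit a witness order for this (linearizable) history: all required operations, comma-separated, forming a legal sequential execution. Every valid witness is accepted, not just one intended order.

after step 1 (e1 enq(52)): queue <52>
after step 2 (e2 enq(19)): queue <52,19>
after step 3 (e3 enq(55)): queue <52,19,55>
after step 4 (e4 deq() → 52): queue <19,55>
after step 5 (e5 enq(76)): queue <19,55,76>

e1, e2, e3, e4, e5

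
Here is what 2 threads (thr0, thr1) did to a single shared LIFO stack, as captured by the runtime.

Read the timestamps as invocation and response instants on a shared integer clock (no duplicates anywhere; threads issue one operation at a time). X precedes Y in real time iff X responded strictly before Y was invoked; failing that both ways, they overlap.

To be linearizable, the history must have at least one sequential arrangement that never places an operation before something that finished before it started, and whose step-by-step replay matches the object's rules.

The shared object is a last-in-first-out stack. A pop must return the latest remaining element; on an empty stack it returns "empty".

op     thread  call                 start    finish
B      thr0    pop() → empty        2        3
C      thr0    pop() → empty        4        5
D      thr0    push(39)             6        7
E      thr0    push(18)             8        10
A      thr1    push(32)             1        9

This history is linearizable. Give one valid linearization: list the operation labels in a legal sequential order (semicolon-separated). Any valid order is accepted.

step 1: B pop() → empty — stack <>
step 2: C pop() → empty — stack <>
step 3: A push(32) — stack <32>
step 4: D push(39) — stack <32,39>
step 5: E push(18) — stack <32,39,18>

B; C; A; D; E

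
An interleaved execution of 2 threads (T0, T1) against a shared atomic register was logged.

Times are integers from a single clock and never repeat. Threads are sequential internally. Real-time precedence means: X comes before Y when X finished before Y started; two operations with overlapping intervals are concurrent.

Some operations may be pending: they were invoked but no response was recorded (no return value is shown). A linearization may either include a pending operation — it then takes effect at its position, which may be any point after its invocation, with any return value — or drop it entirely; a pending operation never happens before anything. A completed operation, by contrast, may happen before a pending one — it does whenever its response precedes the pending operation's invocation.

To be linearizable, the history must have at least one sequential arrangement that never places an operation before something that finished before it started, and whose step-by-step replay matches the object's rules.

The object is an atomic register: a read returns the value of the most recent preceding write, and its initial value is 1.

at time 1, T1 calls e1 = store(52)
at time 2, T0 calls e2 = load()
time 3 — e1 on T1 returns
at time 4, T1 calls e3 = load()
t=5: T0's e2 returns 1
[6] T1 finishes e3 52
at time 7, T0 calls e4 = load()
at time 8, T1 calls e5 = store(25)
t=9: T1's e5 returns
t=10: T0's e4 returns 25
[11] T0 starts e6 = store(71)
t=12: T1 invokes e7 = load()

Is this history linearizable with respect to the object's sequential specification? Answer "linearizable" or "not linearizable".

linearizable

one valid linearization: e2, e1, e3, e5, e4
after step 1 (e2 load() → 1): value 1
after step 2 (e1 store(52)): value 52
after step 3 (e3 load() → 52): value 52
after step 4 (e5 store(25)): value 25
after step 5 (e4 load() → 25): value 25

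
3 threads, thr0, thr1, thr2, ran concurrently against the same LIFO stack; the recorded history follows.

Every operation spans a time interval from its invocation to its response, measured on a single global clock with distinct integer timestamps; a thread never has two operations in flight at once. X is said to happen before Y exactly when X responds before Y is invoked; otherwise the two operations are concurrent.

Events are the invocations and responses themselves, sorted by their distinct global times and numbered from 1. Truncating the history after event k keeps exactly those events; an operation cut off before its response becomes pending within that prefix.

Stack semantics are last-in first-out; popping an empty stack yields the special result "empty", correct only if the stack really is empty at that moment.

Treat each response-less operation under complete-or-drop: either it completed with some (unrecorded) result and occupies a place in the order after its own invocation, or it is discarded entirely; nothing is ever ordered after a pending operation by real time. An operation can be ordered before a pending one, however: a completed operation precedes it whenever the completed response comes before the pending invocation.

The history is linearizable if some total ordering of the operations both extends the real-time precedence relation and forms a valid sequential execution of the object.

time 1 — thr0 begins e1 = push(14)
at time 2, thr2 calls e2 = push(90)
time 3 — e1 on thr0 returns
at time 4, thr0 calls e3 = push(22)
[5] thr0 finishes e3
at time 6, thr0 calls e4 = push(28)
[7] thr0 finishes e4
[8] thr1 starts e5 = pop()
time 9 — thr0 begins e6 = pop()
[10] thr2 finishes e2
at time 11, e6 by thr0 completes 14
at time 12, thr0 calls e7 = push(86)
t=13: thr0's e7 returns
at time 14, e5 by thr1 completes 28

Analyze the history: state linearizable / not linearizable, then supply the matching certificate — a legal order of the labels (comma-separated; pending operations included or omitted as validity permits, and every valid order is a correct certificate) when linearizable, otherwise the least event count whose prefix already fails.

the violation lands at event 11, e6's response at time 11: events 1..10 linearize, events 1..11 do not
all 5 real-time-respecting orders fail — 5 completed LIFO stack operations, no legal replay
every completion of the 1 pending operation (e5) was checked; none linearizes
for example e1, e2, e3, e4, e6 (pending dropped) fails at step 5: e6 pop() → 14 is not legal there
for example e1, e3, e2, e4, e6 (pending dropped) fails at step 5: e6 pop() → 14 is not legal there

not linearizable — minimal violating prefix: 11 events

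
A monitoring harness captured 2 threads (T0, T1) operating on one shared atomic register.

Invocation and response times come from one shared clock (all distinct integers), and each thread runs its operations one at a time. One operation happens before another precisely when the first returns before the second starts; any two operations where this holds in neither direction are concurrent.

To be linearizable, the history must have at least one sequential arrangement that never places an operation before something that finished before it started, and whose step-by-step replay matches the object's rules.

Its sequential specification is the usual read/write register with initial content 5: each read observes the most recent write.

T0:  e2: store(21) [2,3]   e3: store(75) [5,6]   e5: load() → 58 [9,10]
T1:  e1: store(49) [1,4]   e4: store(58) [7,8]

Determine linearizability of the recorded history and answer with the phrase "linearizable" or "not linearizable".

linearizable

witness order: e1, e2, e3, e4, e5
after step 1 (e1 store(49)): value 49
after step 2 (e2 store(21)): value 21
after step 3 (e3 store(75)): value 75
after step 4 (e4 store(58)): value 58
after step 5 (e5 load() → 58): value 58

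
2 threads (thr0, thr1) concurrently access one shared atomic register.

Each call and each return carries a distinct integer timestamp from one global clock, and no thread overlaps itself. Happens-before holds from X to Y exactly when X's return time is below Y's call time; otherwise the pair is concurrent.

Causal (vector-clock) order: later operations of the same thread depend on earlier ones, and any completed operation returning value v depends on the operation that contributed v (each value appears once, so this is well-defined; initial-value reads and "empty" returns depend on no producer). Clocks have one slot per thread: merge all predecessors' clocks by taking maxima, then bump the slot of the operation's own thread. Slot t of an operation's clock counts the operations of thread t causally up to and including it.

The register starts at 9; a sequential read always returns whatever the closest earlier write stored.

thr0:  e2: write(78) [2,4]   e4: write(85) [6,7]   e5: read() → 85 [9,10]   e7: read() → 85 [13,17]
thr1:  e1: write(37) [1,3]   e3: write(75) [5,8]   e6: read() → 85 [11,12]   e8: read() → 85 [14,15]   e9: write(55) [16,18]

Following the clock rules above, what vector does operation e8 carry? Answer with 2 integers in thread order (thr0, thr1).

(2, 4)

no predecessors for e1 (invoked 1): thr1 increments from zero → (0, 1)
no predecessors for e2 (invoked 2): thr0 increments from zero → (1, 0)
merge at e3 (invoked 5): VC(e1)=(0, 1), own-thread bump on thr1 → (0, 2)
merge at e4 (invoked 6): VC(e2)=(1, 0), own-thread bump on thr0 → (2, 0)
merge at e5 (invoked 9): VC(e4)=(2, 0), own-thread bump on thr0 → (3, 0)
merge at e7 (invoked 13): VC(e4)=(2, 0), VC(e5)=(3, 0), own-thread bump on thr0 → (4, 0)
merge at e6 (invoked 11): VC(e3)=(0, 2), VC(e4)=(2, 0), own-thread bump on thr1 → (2, 3)
merge at e8 (invoked 14): VC(e4)=(2, 0), VC(e6)=(2, 3), own-thread bump on thr1 → (2, 4)
merge at e9 (invoked 16): VC(e8)=(2, 4), own-thread bump on thr1 → (2, 5)
target: VC(e8) = (2, 4)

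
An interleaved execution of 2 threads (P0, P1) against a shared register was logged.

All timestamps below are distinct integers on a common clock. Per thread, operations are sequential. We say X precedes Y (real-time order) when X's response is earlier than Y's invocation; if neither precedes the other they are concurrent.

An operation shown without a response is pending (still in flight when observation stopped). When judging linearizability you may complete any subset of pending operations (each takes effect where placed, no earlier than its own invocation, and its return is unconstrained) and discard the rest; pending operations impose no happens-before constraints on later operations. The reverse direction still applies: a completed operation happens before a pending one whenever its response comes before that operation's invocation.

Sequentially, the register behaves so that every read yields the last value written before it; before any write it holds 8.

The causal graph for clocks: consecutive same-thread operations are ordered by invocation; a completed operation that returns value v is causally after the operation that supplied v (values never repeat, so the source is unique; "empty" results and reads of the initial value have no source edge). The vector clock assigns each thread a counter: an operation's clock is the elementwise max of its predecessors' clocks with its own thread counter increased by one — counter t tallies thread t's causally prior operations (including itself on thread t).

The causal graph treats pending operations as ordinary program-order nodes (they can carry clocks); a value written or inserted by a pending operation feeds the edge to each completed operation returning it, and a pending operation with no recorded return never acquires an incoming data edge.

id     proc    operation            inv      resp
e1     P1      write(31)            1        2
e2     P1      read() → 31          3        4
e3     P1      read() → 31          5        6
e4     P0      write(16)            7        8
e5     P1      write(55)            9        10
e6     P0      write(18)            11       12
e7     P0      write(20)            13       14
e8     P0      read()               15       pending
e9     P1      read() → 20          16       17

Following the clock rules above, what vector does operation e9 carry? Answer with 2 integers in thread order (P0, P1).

VC(e1, invoked at 1): no causal predecessors; +1 on P1 → (0, 1)
VC(e4, invoked at 7): no causal predecessors; +1 on P0 → (1, 0)
e2 (invocation 3): componentwise max over VC(e1)=(0, 1), +1 at P1, giving (0, 2)
e6 (invocation 11): componentwise max over VC(e4)=(1, 0), +1 at P0, giving (2, 0)
e3 (invocation 5): componentwise max over VC(e1)=(0, 1), VC(e2)=(0, 2), +1 at P1, giving (0, 3)
e7 (invocation 13): componentwise max over VC(e6)=(2, 0), +1 at P0, giving (3, 0)
e5 (invocation 9): componentwise max over VC(e3)=(0, 3), +1 at P1, giving (0, 4)
e8 (invocation 15): componentwise max over VC(e7)=(3, 0), +1 at P0, giving (4, 0)
e9 (invocation 16): componentwise max over VC(e5)=(0, 4), VC(e7)=(3, 0), +1 at P1, giving (3, 5)
target: VC(e9) = (3, 5)

(3, 5)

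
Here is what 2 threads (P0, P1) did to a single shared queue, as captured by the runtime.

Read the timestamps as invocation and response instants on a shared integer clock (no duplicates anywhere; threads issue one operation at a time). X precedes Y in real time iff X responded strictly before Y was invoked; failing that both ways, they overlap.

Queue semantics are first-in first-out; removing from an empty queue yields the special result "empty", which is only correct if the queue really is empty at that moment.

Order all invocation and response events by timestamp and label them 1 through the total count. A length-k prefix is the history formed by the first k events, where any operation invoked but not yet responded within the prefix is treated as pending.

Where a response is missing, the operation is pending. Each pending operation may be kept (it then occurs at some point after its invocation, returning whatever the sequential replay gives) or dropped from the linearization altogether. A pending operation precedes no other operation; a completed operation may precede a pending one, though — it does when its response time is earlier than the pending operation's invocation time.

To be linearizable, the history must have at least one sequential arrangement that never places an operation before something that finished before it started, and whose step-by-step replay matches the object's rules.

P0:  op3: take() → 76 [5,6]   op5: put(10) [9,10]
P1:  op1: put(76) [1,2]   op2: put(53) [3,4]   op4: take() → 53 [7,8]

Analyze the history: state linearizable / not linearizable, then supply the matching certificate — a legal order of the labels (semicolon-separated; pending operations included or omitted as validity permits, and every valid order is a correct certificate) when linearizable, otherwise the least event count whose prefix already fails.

1. op1 put(76), leaving queue <76>
2. op2 put(53), leaving queue <76,53>
3. op3 take() → 76, leaving queue <53>
4. op4 take() → 53, leaving queue <>
5. op5 put(10), leaving queue <10>

linearizable — witness: op1; op2; op3; op4; op5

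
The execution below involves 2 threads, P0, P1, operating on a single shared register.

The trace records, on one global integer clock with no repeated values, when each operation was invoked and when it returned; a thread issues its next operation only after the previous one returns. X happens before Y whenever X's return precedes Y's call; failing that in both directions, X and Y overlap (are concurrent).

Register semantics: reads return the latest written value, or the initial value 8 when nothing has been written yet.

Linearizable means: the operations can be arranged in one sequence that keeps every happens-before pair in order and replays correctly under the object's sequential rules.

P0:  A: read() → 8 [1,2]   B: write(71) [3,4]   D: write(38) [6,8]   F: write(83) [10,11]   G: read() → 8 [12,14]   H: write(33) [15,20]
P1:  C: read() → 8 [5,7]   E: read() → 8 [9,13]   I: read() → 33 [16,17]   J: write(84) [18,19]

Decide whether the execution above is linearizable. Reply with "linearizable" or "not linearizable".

not linearizable

through event 6 a valid linearization exists; event 7 (C responding at time 7) ends that
one real-time candidate order over the 3 completed operations — the register replay rejects it
no completion choice of the 1 pending operation (D) rescues it — every subset was tried
sample order A, B, C (pending dropped) stalls at step 3 — C read() → 8 has no legal effect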